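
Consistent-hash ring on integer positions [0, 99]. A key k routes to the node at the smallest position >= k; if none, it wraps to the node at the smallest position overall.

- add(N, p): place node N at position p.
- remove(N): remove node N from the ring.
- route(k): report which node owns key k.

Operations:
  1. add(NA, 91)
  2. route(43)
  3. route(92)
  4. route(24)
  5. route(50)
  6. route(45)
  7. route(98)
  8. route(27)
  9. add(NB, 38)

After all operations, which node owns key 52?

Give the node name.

Op 1: add NA@91 -> ring=[91:NA]
Op 2: route key 43: smallest pos >= 43 is 91 -> NA
Op 3: route key 92: none >= 92, wrap to smallest pos 91 -> NA
Op 4: route key 24: smallest pos >= 24 is 91 -> NA
Op 5: route key 50: smallest pos >= 50 is 91 -> NA
Op 6: route key 45: smallest pos >= 45 is 91 -> NA
Op 7: route key 98: none >= 98, wrap to smallest pos 91 -> NA
Op 8: route key 27: smallest pos >= 27 is 91 -> NA
Op 9: add NB@38 -> ring=[38:NB,91:NA]
Final route key 52: smallest pos >= 52 is 91 -> NA

Answer: NA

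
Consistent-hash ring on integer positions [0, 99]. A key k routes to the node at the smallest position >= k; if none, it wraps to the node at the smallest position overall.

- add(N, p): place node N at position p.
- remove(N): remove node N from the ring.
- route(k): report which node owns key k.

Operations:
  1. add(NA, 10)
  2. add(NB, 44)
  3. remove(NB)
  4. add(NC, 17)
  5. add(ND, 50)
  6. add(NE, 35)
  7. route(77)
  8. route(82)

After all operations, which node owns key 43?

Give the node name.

Op 1: add NA@10 -> ring=[10:NA]
Op 2: add NB@44 -> ring=[10:NA,44:NB]
Op 3: remove NB -> ring=[10:NA]
Op 4: add NC@17 -> ring=[10:NA,17:NC]
Op 5: add ND@50 -> ring=[10:NA,17:NC,50:ND]
Op 6: add NE@35 -> ring=[10:NA,17:NC,35:NE,50:ND]
Op 7: route key 77: none >= 77, wrap to smallest pos 10 -> NA
Op 8: route key 82: none >= 82, wrap to smallest pos 10 -> NA
Final route key 43: smallest pos >= 43 is 50 -> ND

Answer: ND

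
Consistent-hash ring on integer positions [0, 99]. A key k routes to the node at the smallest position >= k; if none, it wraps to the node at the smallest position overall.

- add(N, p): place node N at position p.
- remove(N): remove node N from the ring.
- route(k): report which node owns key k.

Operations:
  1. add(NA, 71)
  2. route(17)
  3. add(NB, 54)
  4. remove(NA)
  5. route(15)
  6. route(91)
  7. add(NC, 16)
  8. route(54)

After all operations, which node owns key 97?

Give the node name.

Answer: NC

Derivation:
Op 1: add NA@71 -> ring=[71:NA]
Op 2: route key 17: smallest pos >= 17 is 71 -> NA
Op 3: add NB@54 -> ring=[54:NB,71:NA]
Op 4: remove NA -> ring=[54:NB]
Op 5: route key 15: smallest pos >= 15 is 54 -> NB
Op 6: route key 91: none >= 91, wrap to smallest pos 54 -> NB
Op 7: add NC@16 -> ring=[16:NC,54:NB]
Op 8: route key 54: smallest pos >= 54 is 54 -> NB
Final route key 97: none >= 97, wrap to smallest pos 16 -> NC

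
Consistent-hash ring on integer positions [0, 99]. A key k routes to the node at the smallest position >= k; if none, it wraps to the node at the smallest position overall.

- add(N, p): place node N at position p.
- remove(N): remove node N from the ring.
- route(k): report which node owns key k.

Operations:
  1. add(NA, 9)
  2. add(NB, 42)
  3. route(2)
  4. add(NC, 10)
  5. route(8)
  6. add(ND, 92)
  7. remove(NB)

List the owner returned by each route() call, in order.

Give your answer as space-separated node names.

Answer: NA NA

Derivation:
Op 1: add NA@9 -> ring=[9:NA]
Op 2: add NB@42 -> ring=[9:NA,42:NB]
Op 3: route key 2: smallest pos >= 2 is 9 -> NA
Op 4: add NC@10 -> ring=[9:NA,10:NC,42:NB]
Op 5: route key 8: smallest pos >= 8 is 9 -> NA
Op 6: add ND@92 -> ring=[9:NA,10:NC,42:NB,92:ND]
Op 7: remove NB -> ring=[9:NA,10:NC,92:ND]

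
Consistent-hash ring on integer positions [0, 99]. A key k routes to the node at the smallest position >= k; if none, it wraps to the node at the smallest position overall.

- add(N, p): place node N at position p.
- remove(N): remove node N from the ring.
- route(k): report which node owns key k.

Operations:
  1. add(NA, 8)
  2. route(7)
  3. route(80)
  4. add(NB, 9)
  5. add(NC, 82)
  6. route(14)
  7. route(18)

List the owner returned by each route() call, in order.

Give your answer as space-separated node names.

Op 1: add NA@8 -> ring=[8:NA]
Op 2: route key 7: smallest pos >= 7 is 8 -> NA
Op 3: route key 80: none >= 80, wrap to smallest pos 8 -> NA
Op 4: add NB@9 -> ring=[8:NA,9:NB]
Op 5: add NC@82 -> ring=[8:NA,9:NB,82:NC]
Op 6: route key 14: smallest pos >= 14 is 82 -> NC
Op 7: route key 18: smallest pos >= 18 is 82 -> NC

Answer: NA NA NC NC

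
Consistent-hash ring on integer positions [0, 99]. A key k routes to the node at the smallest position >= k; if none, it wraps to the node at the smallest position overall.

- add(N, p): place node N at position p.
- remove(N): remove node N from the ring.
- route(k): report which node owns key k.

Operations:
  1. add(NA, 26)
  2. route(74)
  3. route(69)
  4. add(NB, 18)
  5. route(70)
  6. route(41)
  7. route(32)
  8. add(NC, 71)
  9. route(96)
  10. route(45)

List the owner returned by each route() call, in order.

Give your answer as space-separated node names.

Op 1: add NA@26 -> ring=[26:NA]
Op 2: route key 74: none >= 74, wrap to smallest pos 26 -> NA
Op 3: route key 69: none >= 69, wrap to smallest pos 26 -> NA
Op 4: add NB@18 -> ring=[18:NB,26:NA]
Op 5: route key 70: none >= 70, wrap to smallest pos 18 -> NB
Op 6: route key 41: none >= 41, wrap to smallest pos 18 -> NB
Op 7: route key 32: none >= 32, wrap to smallest pos 18 -> NB
Op 8: add NC@71 -> ring=[18:NB,26:NA,71:NC]
Op 9: route key 96: none >= 96, wrap to smallest pos 18 -> NB
Op 10: route key 45: smallest pos >= 45 is 71 -> NC

Answer: NA NA NB NB NB NB NC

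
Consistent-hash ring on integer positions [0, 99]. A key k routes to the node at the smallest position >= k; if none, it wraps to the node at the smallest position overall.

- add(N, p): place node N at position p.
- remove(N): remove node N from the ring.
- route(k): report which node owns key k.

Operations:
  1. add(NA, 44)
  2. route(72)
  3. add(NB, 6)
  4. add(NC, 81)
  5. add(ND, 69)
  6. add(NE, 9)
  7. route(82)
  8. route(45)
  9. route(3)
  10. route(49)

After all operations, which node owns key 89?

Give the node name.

Answer: NB

Derivation:
Op 1: add NA@44 -> ring=[44:NA]
Op 2: route key 72: none >= 72, wrap to smallest pos 44 -> NA
Op 3: add NB@6 -> ring=[6:NB,44:NA]
Op 4: add NC@81 -> ring=[6:NB,44:NA,81:NC]
Op 5: add ND@69 -> ring=[6:NB,44:NA,69:ND,81:NC]
Op 6: add NE@9 -> ring=[6:NB,9:NE,44:NA,69:ND,81:NC]
Op 7: route key 82: none >= 82, wrap to smallest pos 6 -> NB
Op 8: route key 45: smallest pos >= 45 is 69 -> ND
Op 9: route key 3: smallest pos >= 3 is 6 -> NB
Op 10: route key 49: smallest pos >= 49 is 69 -> ND
Final route key 89: none >= 89, wrap to smallest pos 6 -> NB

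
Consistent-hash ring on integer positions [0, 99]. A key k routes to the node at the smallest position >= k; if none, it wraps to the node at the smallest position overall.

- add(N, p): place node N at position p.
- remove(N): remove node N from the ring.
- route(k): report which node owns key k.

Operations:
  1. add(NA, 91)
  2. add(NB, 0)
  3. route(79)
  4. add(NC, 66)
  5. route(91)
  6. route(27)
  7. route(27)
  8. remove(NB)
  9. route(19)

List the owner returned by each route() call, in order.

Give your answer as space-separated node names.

Op 1: add NA@91 -> ring=[91:NA]
Op 2: add NB@0 -> ring=[0:NB,91:NA]
Op 3: route key 79: smallest pos >= 79 is 91 -> NA
Op 4: add NC@66 -> ring=[0:NB,66:NC,91:NA]
Op 5: route key 91: smallest pos >= 91 is 91 -> NA
Op 6: route key 27: smallest pos >= 27 is 66 -> NC
Op 7: route key 27: smallest pos >= 27 is 66 -> NC
Op 8: remove NB -> ring=[66:NC,91:NA]
Op 9: route key 19: smallest pos >= 19 is 66 -> NC

Answer: NA NA NC NC NC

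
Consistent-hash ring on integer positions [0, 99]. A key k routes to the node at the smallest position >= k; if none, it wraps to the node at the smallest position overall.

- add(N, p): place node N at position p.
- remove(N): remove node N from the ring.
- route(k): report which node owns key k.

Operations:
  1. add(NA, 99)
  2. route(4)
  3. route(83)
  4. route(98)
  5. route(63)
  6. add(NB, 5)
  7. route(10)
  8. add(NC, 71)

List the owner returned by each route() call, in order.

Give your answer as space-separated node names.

Answer: NA NA NA NA NA

Derivation:
Op 1: add NA@99 -> ring=[99:NA]
Op 2: route key 4: smallest pos >= 4 is 99 -> NA
Op 3: route key 83: smallest pos >= 83 is 99 -> NA
Op 4: route key 98: smallest pos >= 98 is 99 -> NA
Op 5: route key 63: smallest pos >= 63 is 99 -> NA
Op 6: add NB@5 -> ring=[5:NB,99:NA]
Op 7: route key 10: smallest pos >= 10 is 99 -> NA
Op 8: add NC@71 -> ring=[5:NB,71:NC,99:NA]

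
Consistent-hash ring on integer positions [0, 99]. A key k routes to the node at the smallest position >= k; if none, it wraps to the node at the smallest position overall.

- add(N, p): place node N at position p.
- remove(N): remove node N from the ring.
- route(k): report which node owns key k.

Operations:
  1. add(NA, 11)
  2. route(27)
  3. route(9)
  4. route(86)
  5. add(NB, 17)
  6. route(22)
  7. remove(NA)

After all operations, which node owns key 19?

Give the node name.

Answer: NB

Derivation:
Op 1: add NA@11 -> ring=[11:NA]
Op 2: route key 27: none >= 27, wrap to smallest pos 11 -> NA
Op 3: route key 9: smallest pos >= 9 is 11 -> NA
Op 4: route key 86: none >= 86, wrap to smallest pos 11 -> NA
Op 5: add NB@17 -> ring=[11:NA,17:NB]
Op 6: route key 22: none >= 22, wrap to smallest pos 11 -> NA
Op 7: remove NA -> ring=[17:NB]
Final route key 19: none >= 19, wrap to smallest pos 17 -> NB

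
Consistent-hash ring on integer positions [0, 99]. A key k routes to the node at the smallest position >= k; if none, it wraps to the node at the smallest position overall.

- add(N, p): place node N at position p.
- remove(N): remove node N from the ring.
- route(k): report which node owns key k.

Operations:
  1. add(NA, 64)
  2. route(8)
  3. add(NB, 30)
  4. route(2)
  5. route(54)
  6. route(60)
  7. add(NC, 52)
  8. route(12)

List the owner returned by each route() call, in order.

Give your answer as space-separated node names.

Op 1: add NA@64 -> ring=[64:NA]
Op 2: route key 8: smallest pos >= 8 is 64 -> NA
Op 3: add NB@30 -> ring=[30:NB,64:NA]
Op 4: route key 2: smallest pos >= 2 is 30 -> NB
Op 5: route key 54: smallest pos >= 54 is 64 -> NA
Op 6: route key 60: smallest pos >= 60 is 64 -> NA
Op 7: add NC@52 -> ring=[30:NB,52:NC,64:NA]
Op 8: route key 12: smallest pos >= 12 is 30 -> NB

Answer: NA NB NA NA NB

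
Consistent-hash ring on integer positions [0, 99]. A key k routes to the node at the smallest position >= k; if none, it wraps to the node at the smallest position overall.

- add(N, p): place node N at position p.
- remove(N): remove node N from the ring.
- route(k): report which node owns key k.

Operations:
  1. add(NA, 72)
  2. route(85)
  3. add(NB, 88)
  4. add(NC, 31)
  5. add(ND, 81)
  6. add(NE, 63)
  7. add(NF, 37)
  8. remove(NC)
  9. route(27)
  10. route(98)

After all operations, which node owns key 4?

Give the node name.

Op 1: add NA@72 -> ring=[72:NA]
Op 2: route key 85: none >= 85, wrap to smallest pos 72 -> NA
Op 3: add NB@88 -> ring=[72:NA,88:NB]
Op 4: add NC@31 -> ring=[31:NC,72:NA,88:NB]
Op 5: add ND@81 -> ring=[31:NC,72:NA,81:ND,88:NB]
Op 6: add NE@63 -> ring=[31:NC,63:NE,72:NA,81:ND,88:NB]
Op 7: add NF@37 -> ring=[31:NC,37:NF,63:NE,72:NA,81:ND,88:NB]
Op 8: remove NC -> ring=[37:NF,63:NE,72:NA,81:ND,88:NB]
Op 9: route key 27: smallest pos >= 27 is 37 -> NF
Op 10: route key 98: none >= 98, wrap to smallest pos 37 -> NF
Final route key 4: smallest pos >= 4 is 37 -> NF

Answer: NF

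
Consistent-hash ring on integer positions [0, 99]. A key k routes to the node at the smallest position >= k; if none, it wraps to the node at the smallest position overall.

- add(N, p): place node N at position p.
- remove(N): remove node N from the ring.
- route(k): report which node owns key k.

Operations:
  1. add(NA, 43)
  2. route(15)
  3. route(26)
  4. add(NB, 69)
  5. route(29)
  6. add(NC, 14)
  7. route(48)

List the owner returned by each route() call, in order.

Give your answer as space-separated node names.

Op 1: add NA@43 -> ring=[43:NA]
Op 2: route key 15: smallest pos >= 15 is 43 -> NA
Op 3: route key 26: smallest pos >= 26 is 43 -> NA
Op 4: add NB@69 -> ring=[43:NA,69:NB]
Op 5: route key 29: smallest pos >= 29 is 43 -> NA
Op 6: add NC@14 -> ring=[14:NC,43:NA,69:NB]
Op 7: route key 48: smallest pos >= 48 is 69 -> NB

Answer: NA NA NA NB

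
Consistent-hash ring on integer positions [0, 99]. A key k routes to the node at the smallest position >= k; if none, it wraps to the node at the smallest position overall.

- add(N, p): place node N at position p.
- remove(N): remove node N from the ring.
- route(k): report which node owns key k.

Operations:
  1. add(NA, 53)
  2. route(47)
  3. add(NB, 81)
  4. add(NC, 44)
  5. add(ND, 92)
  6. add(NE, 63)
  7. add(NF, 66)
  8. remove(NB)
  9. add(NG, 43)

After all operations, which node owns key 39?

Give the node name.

Answer: NG

Derivation:
Op 1: add NA@53 -> ring=[53:NA]
Op 2: route key 47: smallest pos >= 47 is 53 -> NA
Op 3: add NB@81 -> ring=[53:NA,81:NB]
Op 4: add NC@44 -> ring=[44:NC,53:NA,81:NB]
Op 5: add ND@92 -> ring=[44:NC,53:NA,81:NB,92:ND]
Op 6: add NE@63 -> ring=[44:NC,53:NA,63:NE,81:NB,92:ND]
Op 7: add NF@66 -> ring=[44:NC,53:NA,63:NE,66:NF,81:NB,92:ND]
Op 8: remove NB -> ring=[44:NC,53:NA,63:NE,66:NF,92:ND]
Op 9: add NG@43 -> ring=[43:NG,44:NC,53:NA,63:NE,66:NF,92:ND]
Final route key 39: smallest pos >= 39 is 43 -> NG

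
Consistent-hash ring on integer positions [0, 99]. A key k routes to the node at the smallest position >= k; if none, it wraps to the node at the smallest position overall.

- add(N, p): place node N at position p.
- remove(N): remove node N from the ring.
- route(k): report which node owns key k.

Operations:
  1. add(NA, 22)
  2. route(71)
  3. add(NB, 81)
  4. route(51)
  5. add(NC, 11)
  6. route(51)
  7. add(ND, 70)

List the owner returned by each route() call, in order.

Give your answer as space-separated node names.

Answer: NA NB NB

Derivation:
Op 1: add NA@22 -> ring=[22:NA]
Op 2: route key 71: none >= 71, wrap to smallest pos 22 -> NA
Op 3: add NB@81 -> ring=[22:NA,81:NB]
Op 4: route key 51: smallest pos >= 51 is 81 -> NB
Op 5: add NC@11 -> ring=[11:NC,22:NA,81:NB]
Op 6: route key 51: smallest pos >= 51 is 81 -> NB
Op 7: add ND@70 -> ring=[11:NC,22:NA,70:ND,81:NB]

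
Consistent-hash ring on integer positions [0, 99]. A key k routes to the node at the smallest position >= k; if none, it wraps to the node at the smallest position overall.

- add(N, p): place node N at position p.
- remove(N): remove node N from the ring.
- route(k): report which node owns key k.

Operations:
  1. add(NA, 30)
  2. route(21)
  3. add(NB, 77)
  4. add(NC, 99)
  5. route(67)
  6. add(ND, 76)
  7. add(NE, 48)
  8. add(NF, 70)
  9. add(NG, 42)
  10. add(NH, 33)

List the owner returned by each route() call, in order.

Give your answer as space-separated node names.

Op 1: add NA@30 -> ring=[30:NA]
Op 2: route key 21: smallest pos >= 21 is 30 -> NA
Op 3: add NB@77 -> ring=[30:NA,77:NB]
Op 4: add NC@99 -> ring=[30:NA,77:NB,99:NC]
Op 5: route key 67: smallest pos >= 67 is 77 -> NB
Op 6: add ND@76 -> ring=[30:NA,76:ND,77:NB,99:NC]
Op 7: add NE@48 -> ring=[30:NA,48:NE,76:ND,77:NB,99:NC]
Op 8: add NF@70 -> ring=[30:NA,48:NE,70:NF,76:ND,77:NB,99:NC]
Op 9: add NG@42 -> ring=[30:NA,42:NG,48:NE,70:NF,76:ND,77:NB,99:NC]
Op 10: add NH@33 -> ring=[30:NA,33:NH,42:NG,48:NE,70:NF,76:ND,77:NB,99:NC]

Answer: NA NB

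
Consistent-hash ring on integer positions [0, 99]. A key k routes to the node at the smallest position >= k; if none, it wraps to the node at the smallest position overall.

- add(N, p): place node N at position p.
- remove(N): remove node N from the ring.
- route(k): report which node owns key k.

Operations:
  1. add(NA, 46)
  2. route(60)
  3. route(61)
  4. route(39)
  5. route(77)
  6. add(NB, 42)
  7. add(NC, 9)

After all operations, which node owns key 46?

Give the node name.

Op 1: add NA@46 -> ring=[46:NA]
Op 2: route key 60: none >= 60, wrap to smallest pos 46 -> NA
Op 3: route key 61: none >= 61, wrap to smallest pos 46 -> NA
Op 4: route key 39: smallest pos >= 39 is 46 -> NA
Op 5: route key 77: none >= 77, wrap to smallest pos 46 -> NA
Op 6: add NB@42 -> ring=[42:NB,46:NA]
Op 7: add NC@9 -> ring=[9:NC,42:NB,46:NA]
Final route key 46: smallest pos >= 46 is 46 -> NA

Answer: NA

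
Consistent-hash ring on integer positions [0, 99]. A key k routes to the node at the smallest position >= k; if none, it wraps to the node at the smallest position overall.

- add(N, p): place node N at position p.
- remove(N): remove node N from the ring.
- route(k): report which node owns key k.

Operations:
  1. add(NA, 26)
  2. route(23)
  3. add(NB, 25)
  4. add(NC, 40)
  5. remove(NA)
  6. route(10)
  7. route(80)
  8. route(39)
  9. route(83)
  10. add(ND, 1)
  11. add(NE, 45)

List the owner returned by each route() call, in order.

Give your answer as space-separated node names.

Answer: NA NB NB NC NB

Derivation:
Op 1: add NA@26 -> ring=[26:NA]
Op 2: route key 23: smallest pos >= 23 is 26 -> NA
Op 3: add NB@25 -> ring=[25:NB,26:NA]
Op 4: add NC@40 -> ring=[25:NB,26:NA,40:NC]
Op 5: remove NA -> ring=[25:NB,40:NC]
Op 6: route key 10: smallest pos >= 10 is 25 -> NB
Op 7: route key 80: none >= 80, wrap to smallest pos 25 -> NB
Op 8: route key 39: smallest pos >= 39 is 40 -> NC
Op 9: route key 83: none >= 83, wrap to smallest pos 25 -> NB
Op 10: add ND@1 -> ring=[1:ND,25:NB,40:NC]
Op 11: add NE@45 -> ring=[1:ND,25:NB,40:NC,45:NE]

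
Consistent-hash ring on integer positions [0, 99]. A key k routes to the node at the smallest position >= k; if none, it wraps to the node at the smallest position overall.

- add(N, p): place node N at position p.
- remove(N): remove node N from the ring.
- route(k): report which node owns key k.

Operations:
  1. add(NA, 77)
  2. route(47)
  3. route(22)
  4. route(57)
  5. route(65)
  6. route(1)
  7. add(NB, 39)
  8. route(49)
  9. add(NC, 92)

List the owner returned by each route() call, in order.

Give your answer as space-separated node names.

Answer: NA NA NA NA NA NA

Derivation:
Op 1: add NA@77 -> ring=[77:NA]
Op 2: route key 47: smallest pos >= 47 is 77 -> NA
Op 3: route key 22: smallest pos >= 22 is 77 -> NA
Op 4: route key 57: smallest pos >= 57 is 77 -> NA
Op 5: route key 65: smallest pos >= 65 is 77 -> NA
Op 6: route key 1: smallest pos >= 1 is 77 -> NA
Op 7: add NB@39 -> ring=[39:NB,77:NA]
Op 8: route key 49: smallest pos >= 49 is 77 -> NA
Op 9: add NC@92 -> ring=[39:NB,77:NA,92:NC]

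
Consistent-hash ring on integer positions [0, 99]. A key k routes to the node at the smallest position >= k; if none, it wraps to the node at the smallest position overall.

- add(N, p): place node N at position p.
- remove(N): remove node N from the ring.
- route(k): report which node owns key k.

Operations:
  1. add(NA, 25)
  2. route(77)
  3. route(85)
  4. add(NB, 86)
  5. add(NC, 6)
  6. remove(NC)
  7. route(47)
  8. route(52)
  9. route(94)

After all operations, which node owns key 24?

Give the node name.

Answer: NA

Derivation:
Op 1: add NA@25 -> ring=[25:NA]
Op 2: route key 77: none >= 77, wrap to smallest pos 25 -> NA
Op 3: route key 85: none >= 85, wrap to smallest pos 25 -> NA
Op 4: add NB@86 -> ring=[25:NA,86:NB]
Op 5: add NC@6 -> ring=[6:NC,25:NA,86:NB]
Op 6: remove NC -> ring=[25:NA,86:NB]
Op 7: route key 47: smallest pos >= 47 is 86 -> NB
Op 8: route key 52: smallest pos >= 52 is 86 -> NB
Op 9: route key 94: none >= 94, wrap to smallest pos 25 -> NA
Final route key 24: smallest pos >= 24 is 25 -> NA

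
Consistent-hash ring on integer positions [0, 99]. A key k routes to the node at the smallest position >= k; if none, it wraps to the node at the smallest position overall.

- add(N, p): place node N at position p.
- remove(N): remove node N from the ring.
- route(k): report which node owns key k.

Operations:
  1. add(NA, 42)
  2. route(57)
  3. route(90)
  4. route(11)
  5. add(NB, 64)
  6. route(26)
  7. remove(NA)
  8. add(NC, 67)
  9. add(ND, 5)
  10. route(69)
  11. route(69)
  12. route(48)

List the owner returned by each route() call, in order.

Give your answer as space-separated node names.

Op 1: add NA@42 -> ring=[42:NA]
Op 2: route key 57: none >= 57, wrap to smallest pos 42 -> NA
Op 3: route key 90: none >= 90, wrap to smallest pos 42 -> NA
Op 4: route key 11: smallest pos >= 11 is 42 -> NA
Op 5: add NB@64 -> ring=[42:NA,64:NB]
Op 6: route key 26: smallest pos >= 26 is 42 -> NA
Op 7: remove NA -> ring=[64:NB]
Op 8: add NC@67 -> ring=[64:NB,67:NC]
Op 9: add ND@5 -> ring=[5:ND,64:NB,67:NC]
Op 10: route key 69: none >= 69, wrap to smallest pos 5 -> ND
Op 11: route key 69: none >= 69, wrap to smallest pos 5 -> ND
Op 12: route key 48: smallest pos >= 48 is 64 -> NB

Answer: NA NA NA NA ND ND NB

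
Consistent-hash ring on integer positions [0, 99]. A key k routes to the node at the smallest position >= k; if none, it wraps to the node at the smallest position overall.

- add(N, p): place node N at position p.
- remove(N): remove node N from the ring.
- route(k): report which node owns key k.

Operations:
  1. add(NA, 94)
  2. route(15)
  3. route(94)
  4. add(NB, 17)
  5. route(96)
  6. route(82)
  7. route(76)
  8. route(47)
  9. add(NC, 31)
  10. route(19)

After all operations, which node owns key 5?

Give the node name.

Answer: NB

Derivation:
Op 1: add NA@94 -> ring=[94:NA]
Op 2: route key 15: smallest pos >= 15 is 94 -> NA
Op 3: route key 94: smallest pos >= 94 is 94 -> NA
Op 4: add NB@17 -> ring=[17:NB,94:NA]
Op 5: route key 96: none >= 96, wrap to smallest pos 17 -> NB
Op 6: route key 82: smallest pos >= 82 is 94 -> NA
Op 7: route key 76: smallest pos >= 76 is 94 -> NA
Op 8: route key 47: smallest pos >= 47 is 94 -> NA
Op 9: add NC@31 -> ring=[17:NB,31:NC,94:NA]
Op 10: route key 19: smallest pos >= 19 is 31 -> NC
Final route key 5: smallest pos >= 5 is 17 -> NB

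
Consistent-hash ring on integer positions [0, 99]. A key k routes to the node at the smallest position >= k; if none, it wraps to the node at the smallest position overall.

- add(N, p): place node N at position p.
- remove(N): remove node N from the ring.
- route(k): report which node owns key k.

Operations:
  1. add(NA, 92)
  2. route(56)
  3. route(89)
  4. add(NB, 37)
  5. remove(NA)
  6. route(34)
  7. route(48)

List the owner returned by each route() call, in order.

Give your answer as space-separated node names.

Answer: NA NA NB NB

Derivation:
Op 1: add NA@92 -> ring=[92:NA]
Op 2: route key 56: smallest pos >= 56 is 92 -> NA
Op 3: route key 89: smallest pos >= 89 is 92 -> NA
Op 4: add NB@37 -> ring=[37:NB,92:NA]
Op 5: remove NA -> ring=[37:NB]
Op 6: route key 34: smallest pos >= 34 is 37 -> NB
Op 7: route key 48: none >= 48, wrap to smallest pos 37 -> NB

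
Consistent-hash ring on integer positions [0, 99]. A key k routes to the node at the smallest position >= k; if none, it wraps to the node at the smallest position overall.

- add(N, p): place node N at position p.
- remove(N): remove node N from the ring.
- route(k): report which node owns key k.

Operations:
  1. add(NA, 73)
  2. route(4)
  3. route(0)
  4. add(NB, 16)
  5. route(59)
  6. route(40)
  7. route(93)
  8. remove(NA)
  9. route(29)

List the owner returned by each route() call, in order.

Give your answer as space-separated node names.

Answer: NA NA NA NA NB NB

Derivation:
Op 1: add NA@73 -> ring=[73:NA]
Op 2: route key 4: smallest pos >= 4 is 73 -> NA
Op 3: route key 0: smallest pos >= 0 is 73 -> NA
Op 4: add NB@16 -> ring=[16:NB,73:NA]
Op 5: route key 59: smallest pos >= 59 is 73 -> NA
Op 6: route key 40: smallest pos >= 40 is 73 -> NA
Op 7: route key 93: none >= 93, wrap to smallest pos 16 -> NB
Op 8: remove NA -> ring=[16:NB]
Op 9: route key 29: none >= 29, wrap to smallest pos 16 -> NB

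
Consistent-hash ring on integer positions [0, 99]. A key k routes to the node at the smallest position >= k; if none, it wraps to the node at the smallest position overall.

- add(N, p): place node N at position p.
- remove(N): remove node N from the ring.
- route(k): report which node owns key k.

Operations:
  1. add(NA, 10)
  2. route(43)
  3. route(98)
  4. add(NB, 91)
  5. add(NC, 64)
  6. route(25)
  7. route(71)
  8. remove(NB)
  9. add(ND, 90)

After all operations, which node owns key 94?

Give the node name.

Op 1: add NA@10 -> ring=[10:NA]
Op 2: route key 43: none >= 43, wrap to smallest pos 10 -> NA
Op 3: route key 98: none >= 98, wrap to smallest pos 10 -> NA
Op 4: add NB@91 -> ring=[10:NA,91:NB]
Op 5: add NC@64 -> ring=[10:NA,64:NC,91:NB]
Op 6: route key 25: smallest pos >= 25 is 64 -> NC
Op 7: route key 71: smallest pos >= 71 is 91 -> NB
Op 8: remove NB -> ring=[10:NA,64:NC]
Op 9: add ND@90 -> ring=[10:NA,64:NC,90:ND]
Final route key 94: none >= 94, wrap to smallest pos 10 -> NA

Answer: NA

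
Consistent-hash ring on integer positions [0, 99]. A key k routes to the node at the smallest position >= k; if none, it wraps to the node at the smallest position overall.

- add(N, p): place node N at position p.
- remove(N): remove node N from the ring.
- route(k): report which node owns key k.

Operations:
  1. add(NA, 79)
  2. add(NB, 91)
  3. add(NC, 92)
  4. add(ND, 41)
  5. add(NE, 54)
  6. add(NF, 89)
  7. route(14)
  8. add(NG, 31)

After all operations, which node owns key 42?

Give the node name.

Answer: NE

Derivation:
Op 1: add NA@79 -> ring=[79:NA]
Op 2: add NB@91 -> ring=[79:NA,91:NB]
Op 3: add NC@92 -> ring=[79:NA,91:NB,92:NC]
Op 4: add ND@41 -> ring=[41:ND,79:NA,91:NB,92:NC]
Op 5: add NE@54 -> ring=[41:ND,54:NE,79:NA,91:NB,92:NC]
Op 6: add NF@89 -> ring=[41:ND,54:NE,79:NA,89:NF,91:NB,92:NC]
Op 7: route key 14: smallest pos >= 14 is 41 -> ND
Op 8: add NG@31 -> ring=[31:NG,41:ND,54:NE,79:NA,89:NF,91:NB,92:NC]
Final route key 42: smallest pos >= 42 is 54 -> NE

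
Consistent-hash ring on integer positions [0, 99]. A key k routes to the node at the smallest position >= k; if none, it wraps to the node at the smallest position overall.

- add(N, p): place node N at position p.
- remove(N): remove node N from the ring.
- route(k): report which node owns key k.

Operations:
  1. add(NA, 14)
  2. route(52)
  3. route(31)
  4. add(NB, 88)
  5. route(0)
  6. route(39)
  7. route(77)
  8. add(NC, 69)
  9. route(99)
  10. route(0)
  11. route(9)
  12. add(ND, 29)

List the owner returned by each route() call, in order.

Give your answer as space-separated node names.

Answer: NA NA NA NB NB NA NA NA

Derivation:
Op 1: add NA@14 -> ring=[14:NA]
Op 2: route key 52: none >= 52, wrap to smallest pos 14 -> NA
Op 3: route key 31: none >= 31, wrap to smallest pos 14 -> NA
Op 4: add NB@88 -> ring=[14:NA,88:NB]
Op 5: route key 0: smallest pos >= 0 is 14 -> NA
Op 6: route key 39: smallest pos >= 39 is 88 -> NB
Op 7: route key 77: smallest pos >= 77 is 88 -> NB
Op 8: add NC@69 -> ring=[14:NA,69:NC,88:NB]
Op 9: route key 99: none >= 99, wrap to smallest pos 14 -> NA
Op 10: route key 0: smallest pos >= 0 is 14 -> NA
Op 11: route key 9: smallest pos >= 9 is 14 -> NA
Op 12: add ND@29 -> ring=[14:NA,29:ND,69:NC,88:NB]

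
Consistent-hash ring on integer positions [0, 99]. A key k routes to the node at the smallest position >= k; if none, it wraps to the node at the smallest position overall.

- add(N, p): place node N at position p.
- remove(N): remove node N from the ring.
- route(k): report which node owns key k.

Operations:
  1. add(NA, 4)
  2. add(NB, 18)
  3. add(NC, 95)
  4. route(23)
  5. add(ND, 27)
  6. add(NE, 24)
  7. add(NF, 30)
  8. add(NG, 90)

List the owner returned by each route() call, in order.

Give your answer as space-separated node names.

Op 1: add NA@4 -> ring=[4:NA]
Op 2: add NB@18 -> ring=[4:NA,18:NB]
Op 3: add NC@95 -> ring=[4:NA,18:NB,95:NC]
Op 4: route key 23: smallest pos >= 23 is 95 -> NC
Op 5: add ND@27 -> ring=[4:NA,18:NB,27:ND,95:NC]
Op 6: add NE@24 -> ring=[4:NA,18:NB,24:NE,27:ND,95:NC]
Op 7: add NF@30 -> ring=[4:NA,18:NB,24:NE,27:ND,30:NF,95:NC]
Op 8: add NG@90 -> ring=[4:NA,18:NB,24:NE,27:ND,30:NF,90:NG,95:NC]

Answer: NC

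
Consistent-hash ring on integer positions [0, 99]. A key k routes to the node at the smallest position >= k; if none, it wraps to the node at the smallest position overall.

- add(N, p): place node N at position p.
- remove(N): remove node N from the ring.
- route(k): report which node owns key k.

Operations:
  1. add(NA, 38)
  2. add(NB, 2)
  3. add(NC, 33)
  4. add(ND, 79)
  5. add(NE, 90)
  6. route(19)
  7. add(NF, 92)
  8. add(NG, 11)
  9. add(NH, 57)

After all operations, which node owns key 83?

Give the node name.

Answer: NE

Derivation:
Op 1: add NA@38 -> ring=[38:NA]
Op 2: add NB@2 -> ring=[2:NB,38:NA]
Op 3: add NC@33 -> ring=[2:NB,33:NC,38:NA]
Op 4: add ND@79 -> ring=[2:NB,33:NC,38:NA,79:ND]
Op 5: add NE@90 -> ring=[2:NB,33:NC,38:NA,79:ND,90:NE]
Op 6: route key 19: smallest pos >= 19 is 33 -> NC
Op 7: add NF@92 -> ring=[2:NB,33:NC,38:NA,79:ND,90:NE,92:NF]
Op 8: add NG@11 -> ring=[2:NB,11:NG,33:NC,38:NA,79:ND,90:NE,92:NF]
Op 9: add NH@57 -> ring=[2:NB,11:NG,33:NC,38:NA,57:NH,79:ND,90:NE,92:NF]
Final route key 83: smallest pos >= 83 is 90 -> NE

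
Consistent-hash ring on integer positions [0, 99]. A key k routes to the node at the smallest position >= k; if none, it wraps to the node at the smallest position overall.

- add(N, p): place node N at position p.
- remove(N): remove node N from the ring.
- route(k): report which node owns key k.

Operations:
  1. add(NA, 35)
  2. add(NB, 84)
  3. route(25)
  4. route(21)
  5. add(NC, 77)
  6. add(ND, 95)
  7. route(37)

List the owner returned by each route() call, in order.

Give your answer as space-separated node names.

Op 1: add NA@35 -> ring=[35:NA]
Op 2: add NB@84 -> ring=[35:NA,84:NB]
Op 3: route key 25: smallest pos >= 25 is 35 -> NA
Op 4: route key 21: smallest pos >= 21 is 35 -> NA
Op 5: add NC@77 -> ring=[35:NA,77:NC,84:NB]
Op 6: add ND@95 -> ring=[35:NA,77:NC,84:NB,95:ND]
Op 7: route key 37: smallest pos >= 37 is 77 -> NC

Answer: NA NA NC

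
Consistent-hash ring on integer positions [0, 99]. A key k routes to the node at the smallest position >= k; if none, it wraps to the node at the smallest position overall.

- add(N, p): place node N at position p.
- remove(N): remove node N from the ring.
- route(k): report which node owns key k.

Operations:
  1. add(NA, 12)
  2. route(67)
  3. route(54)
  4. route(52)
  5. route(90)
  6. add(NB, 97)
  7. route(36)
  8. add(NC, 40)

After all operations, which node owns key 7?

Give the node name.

Answer: NA

Derivation:
Op 1: add NA@12 -> ring=[12:NA]
Op 2: route key 67: none >= 67, wrap to smallest pos 12 -> NA
Op 3: route key 54: none >= 54, wrap to smallest pos 12 -> NA
Op 4: route key 52: none >= 52, wrap to smallest pos 12 -> NA
Op 5: route key 90: none >= 90, wrap to smallest pos 12 -> NA
Op 6: add NB@97 -> ring=[12:NA,97:NB]
Op 7: route key 36: smallest pos >= 36 is 97 -> NB
Op 8: add NC@40 -> ring=[12:NA,40:NC,97:NB]
Final route key 7: smallest pos >= 7 is 12 -> NA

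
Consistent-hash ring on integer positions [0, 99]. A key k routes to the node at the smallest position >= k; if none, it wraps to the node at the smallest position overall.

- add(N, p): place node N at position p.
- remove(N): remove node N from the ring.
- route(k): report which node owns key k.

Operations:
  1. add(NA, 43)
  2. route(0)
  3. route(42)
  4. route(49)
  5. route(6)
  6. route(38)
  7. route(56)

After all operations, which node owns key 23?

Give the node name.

Op 1: add NA@43 -> ring=[43:NA]
Op 2: route key 0: smallest pos >= 0 is 43 -> NA
Op 3: route key 42: smallest pos >= 42 is 43 -> NA
Op 4: route key 49: none >= 49, wrap to smallest pos 43 -> NA
Op 5: route key 6: smallest pos >= 6 is 43 -> NA
Op 6: route key 38: smallest pos >= 38 is 43 -> NA
Op 7: route key 56: none >= 56, wrap to smallest pos 43 -> NA
Final route key 23: smallest pos >= 23 is 43 -> NA

Answer: NA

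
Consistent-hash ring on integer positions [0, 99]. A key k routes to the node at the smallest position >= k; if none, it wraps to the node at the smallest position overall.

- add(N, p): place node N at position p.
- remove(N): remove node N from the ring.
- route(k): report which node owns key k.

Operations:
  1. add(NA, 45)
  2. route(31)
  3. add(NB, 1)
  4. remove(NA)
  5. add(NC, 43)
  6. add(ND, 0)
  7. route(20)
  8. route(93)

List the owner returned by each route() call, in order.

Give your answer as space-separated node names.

Op 1: add NA@45 -> ring=[45:NA]
Op 2: route key 31: smallest pos >= 31 is 45 -> NA
Op 3: add NB@1 -> ring=[1:NB,45:NA]
Op 4: remove NA -> ring=[1:NB]
Op 5: add NC@43 -> ring=[1:NB,43:NC]
Op 6: add ND@0 -> ring=[0:ND,1:NB,43:NC]
Op 7: route key 20: smallest pos >= 20 is 43 -> NC
Op 8: route key 93: none >= 93, wrap to smallest pos 0 -> ND

Answer: NA NC ND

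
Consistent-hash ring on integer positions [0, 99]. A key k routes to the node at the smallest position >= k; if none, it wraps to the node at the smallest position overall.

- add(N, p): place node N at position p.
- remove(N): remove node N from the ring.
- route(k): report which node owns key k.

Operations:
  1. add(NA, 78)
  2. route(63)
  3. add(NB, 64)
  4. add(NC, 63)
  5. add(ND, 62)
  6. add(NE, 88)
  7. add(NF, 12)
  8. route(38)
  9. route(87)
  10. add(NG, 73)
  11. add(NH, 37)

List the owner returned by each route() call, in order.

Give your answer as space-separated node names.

Op 1: add NA@78 -> ring=[78:NA]
Op 2: route key 63: smallest pos >= 63 is 78 -> NA
Op 3: add NB@64 -> ring=[64:NB,78:NA]
Op 4: add NC@63 -> ring=[63:NC,64:NB,78:NA]
Op 5: add ND@62 -> ring=[62:ND,63:NC,64:NB,78:NA]
Op 6: add NE@88 -> ring=[62:ND,63:NC,64:NB,78:NA,88:NE]
Op 7: add NF@12 -> ring=[12:NF,62:ND,63:NC,64:NB,78:NA,88:NE]
Op 8: route key 38: smallest pos >= 38 is 62 -> ND
Op 9: route key 87: smallest pos >= 87 is 88 -> NE
Op 10: add NG@73 -> ring=[12:NF,62:ND,63:NC,64:NB,73:NG,78:NA,88:NE]
Op 11: add NH@37 -> ring=[12:NF,37:NH,62:ND,63:NC,64:NB,73:NG,78:NA,88:NE]

Answer: NA ND NE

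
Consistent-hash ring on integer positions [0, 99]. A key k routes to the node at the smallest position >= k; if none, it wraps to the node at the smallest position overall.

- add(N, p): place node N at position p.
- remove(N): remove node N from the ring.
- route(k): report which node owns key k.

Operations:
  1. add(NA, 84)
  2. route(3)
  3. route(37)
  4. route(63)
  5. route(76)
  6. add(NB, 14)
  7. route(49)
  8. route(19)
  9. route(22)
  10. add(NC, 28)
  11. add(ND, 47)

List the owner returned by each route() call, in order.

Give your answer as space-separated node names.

Answer: NA NA NA NA NA NA NA

Derivation:
Op 1: add NA@84 -> ring=[84:NA]
Op 2: route key 3: smallest pos >= 3 is 84 -> NA
Op 3: route key 37: smallest pos >= 37 is 84 -> NA
Op 4: route key 63: smallest pos >= 63 is 84 -> NA
Op 5: route key 76: smallest pos >= 76 is 84 -> NA
Op 6: add NB@14 -> ring=[14:NB,84:NA]
Op 7: route key 49: smallest pos >= 49 is 84 -> NA
Op 8: route key 19: smallest pos >= 19 is 84 -> NA
Op 9: route key 22: smallest pos >= 22 is 84 -> NA
Op 10: add NC@28 -> ring=[14:NB,28:NC,84:NA]
Op 11: add ND@47 -> ring=[14:NB,28:NC,47:ND,84:NA]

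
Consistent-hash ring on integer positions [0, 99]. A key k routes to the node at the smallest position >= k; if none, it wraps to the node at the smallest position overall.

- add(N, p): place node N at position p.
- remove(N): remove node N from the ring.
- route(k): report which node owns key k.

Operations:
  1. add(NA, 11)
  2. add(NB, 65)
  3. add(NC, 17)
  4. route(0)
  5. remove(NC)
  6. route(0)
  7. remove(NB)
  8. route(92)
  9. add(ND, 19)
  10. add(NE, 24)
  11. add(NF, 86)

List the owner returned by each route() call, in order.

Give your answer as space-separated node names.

Answer: NA NA NA

Derivation:
Op 1: add NA@11 -> ring=[11:NA]
Op 2: add NB@65 -> ring=[11:NA,65:NB]
Op 3: add NC@17 -> ring=[11:NA,17:NC,65:NB]
Op 4: route key 0: smallest pos >= 0 is 11 -> NA
Op 5: remove NC -> ring=[11:NA,65:NB]
Op 6: route key 0: smallest pos >= 0 is 11 -> NA
Op 7: remove NB -> ring=[11:NA]
Op 8: route key 92: none >= 92, wrap to smallest pos 11 -> NA
Op 9: add ND@19 -> ring=[11:NA,19:ND]
Op 10: add NE@24 -> ring=[11:NA,19:ND,24:NE]
Op 11: add NF@86 -> ring=[11:NA,19:ND,24:NE,86:NF]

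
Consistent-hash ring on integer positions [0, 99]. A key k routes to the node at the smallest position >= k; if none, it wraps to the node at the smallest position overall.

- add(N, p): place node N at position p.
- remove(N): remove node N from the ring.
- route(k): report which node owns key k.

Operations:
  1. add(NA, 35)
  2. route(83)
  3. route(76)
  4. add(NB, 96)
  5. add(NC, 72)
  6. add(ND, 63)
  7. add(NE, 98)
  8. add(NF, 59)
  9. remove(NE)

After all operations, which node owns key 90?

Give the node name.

Answer: NB

Derivation:
Op 1: add NA@35 -> ring=[35:NA]
Op 2: route key 83: none >= 83, wrap to smallest pos 35 -> NA
Op 3: route key 76: none >= 76, wrap to smallest pos 35 -> NA
Op 4: add NB@96 -> ring=[35:NA,96:NB]
Op 5: add NC@72 -> ring=[35:NA,72:NC,96:NB]
Op 6: add ND@63 -> ring=[35:NA,63:ND,72:NC,96:NB]
Op 7: add NE@98 -> ring=[35:NA,63:ND,72:NC,96:NB,98:NE]
Op 8: add NF@59 -> ring=[35:NA,59:NF,63:ND,72:NC,96:NB,98:NE]
Op 9: remove NE -> ring=[35:NA,59:NF,63:ND,72:NC,96:NB]
Final route key 90: smallest pos >= 90 is 96 -> NB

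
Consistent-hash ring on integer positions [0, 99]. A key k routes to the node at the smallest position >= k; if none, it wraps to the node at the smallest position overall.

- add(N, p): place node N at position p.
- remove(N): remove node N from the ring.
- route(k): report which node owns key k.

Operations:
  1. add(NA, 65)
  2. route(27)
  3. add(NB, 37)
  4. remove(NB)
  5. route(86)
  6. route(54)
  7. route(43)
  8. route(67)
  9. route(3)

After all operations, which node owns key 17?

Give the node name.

Answer: NA

Derivation:
Op 1: add NA@65 -> ring=[65:NA]
Op 2: route key 27: smallest pos >= 27 is 65 -> NA
Op 3: add NB@37 -> ring=[37:NB,65:NA]
Op 4: remove NB -> ring=[65:NA]
Op 5: route key 86: none >= 86, wrap to smallest pos 65 -> NA
Op 6: route key 54: smallest pos >= 54 is 65 -> NA
Op 7: route key 43: smallest pos >= 43 is 65 -> NA
Op 8: route key 67: none >= 67, wrap to smallest pos 65 -> NA
Op 9: route key 3: smallest pos >= 3 is 65 -> NA
Final route key 17: smallest pos >= 17 is 65 -> NA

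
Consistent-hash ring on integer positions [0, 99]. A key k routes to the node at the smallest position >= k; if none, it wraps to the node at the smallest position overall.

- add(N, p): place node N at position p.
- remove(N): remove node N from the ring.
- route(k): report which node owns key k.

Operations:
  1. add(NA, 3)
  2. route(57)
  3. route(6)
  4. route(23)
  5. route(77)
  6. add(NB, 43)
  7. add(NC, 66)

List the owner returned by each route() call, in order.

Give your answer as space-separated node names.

Op 1: add NA@3 -> ring=[3:NA]
Op 2: route key 57: none >= 57, wrap to smallest pos 3 -> NA
Op 3: route key 6: none >= 6, wrap to smallest pos 3 -> NA
Op 4: route key 23: none >= 23, wrap to smallest pos 3 -> NA
Op 5: route key 77: none >= 77, wrap to smallest pos 3 -> NA
Op 6: add NB@43 -> ring=[3:NA,43:NB]
Op 7: add NC@66 -> ring=[3:NA,43:NB,66:NC]

Answer: NA NA NA NA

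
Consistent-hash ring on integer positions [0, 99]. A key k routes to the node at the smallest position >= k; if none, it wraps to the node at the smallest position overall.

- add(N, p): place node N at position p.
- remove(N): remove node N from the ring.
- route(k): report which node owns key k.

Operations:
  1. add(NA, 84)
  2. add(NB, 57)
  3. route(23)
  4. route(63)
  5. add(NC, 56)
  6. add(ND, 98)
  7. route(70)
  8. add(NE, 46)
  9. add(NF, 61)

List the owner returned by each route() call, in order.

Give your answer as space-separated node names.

Op 1: add NA@84 -> ring=[84:NA]
Op 2: add NB@57 -> ring=[57:NB,84:NA]
Op 3: route key 23: smallest pos >= 23 is 57 -> NB
Op 4: route key 63: smallest pos >= 63 is 84 -> NA
Op 5: add NC@56 -> ring=[56:NC,57:NB,84:NA]
Op 6: add ND@98 -> ring=[56:NC,57:NB,84:NA,98:ND]
Op 7: route key 70: smallest pos >= 70 is 84 -> NA
Op 8: add NE@46 -> ring=[46:NE,56:NC,57:NB,84:NA,98:ND]
Op 9: add NF@61 -> ring=[46:NE,56:NC,57:NB,61:NF,84:NA,98:ND]

Answer: NB NA NA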